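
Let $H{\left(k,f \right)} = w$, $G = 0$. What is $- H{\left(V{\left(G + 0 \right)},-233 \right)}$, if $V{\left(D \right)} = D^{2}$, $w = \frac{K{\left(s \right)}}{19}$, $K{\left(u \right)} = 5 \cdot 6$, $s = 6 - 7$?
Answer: $- \frac{30}{19} \approx -1.5789$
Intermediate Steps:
$s = -1$ ($s = 6 - 7 = -1$)
$K{\left(u \right)} = 30$
$w = \frac{30}{19} \approx 1.5789$
$H{\left(k,f \right)} = \frac{30}{19}$
$- H{\left(V{\left(G + 0 \right)},-233 \right)} = \left(-1\right) \frac{30}{19} = - \frac{30}{19}$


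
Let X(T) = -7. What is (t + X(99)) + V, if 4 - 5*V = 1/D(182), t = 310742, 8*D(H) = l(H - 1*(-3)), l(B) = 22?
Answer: 3418093/11 ≈ 3.1074e+5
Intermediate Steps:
D(H) = 11/4 (D(H) = (⅛)*22 = 11/4)
V = 8/11 (V = ⅘ - 1/(5*11/4) = ⅘ - ⅕*4/11 = ⅘ - 4/55 = 8/11 ≈ 0.72727)
(t + X(99)) + V = (310742 - 7) + 8/11 = 310735 + 8/11 = 3418093/11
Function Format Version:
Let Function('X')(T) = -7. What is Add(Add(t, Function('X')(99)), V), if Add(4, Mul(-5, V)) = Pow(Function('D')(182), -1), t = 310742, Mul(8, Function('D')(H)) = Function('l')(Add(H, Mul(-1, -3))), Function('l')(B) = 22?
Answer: Rational(3418093, 11) ≈ 3.1074e+5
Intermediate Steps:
Function('D')(H) = Rational(11, 4) (Function('D')(H) = Mul(Rational(1, 8), 22) = Rational(11, 4))
V = Rational(8, 11) (V = Add(Rational(4, 5), Mul(Rational(-1, 5), Pow(Rational(11, 4), -1))) = Add(Rational(4, 5), Mul(Rational(-1, 5), Rational(4, 11))) = Add(Rational(4, 5), Rational(-4, 55)) = Rational(8, 11) ≈ 0.72727)
Add(Add(t, Function('X')(99)), V) = Add(Add(310742, -7), Rational(8, 11)) = Add(310735, Rational(8, 11)) = Rational(3418093, 11)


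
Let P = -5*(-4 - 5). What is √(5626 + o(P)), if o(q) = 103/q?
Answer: √1266365/15 ≈ 75.022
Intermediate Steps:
P = 45 (P = -5*(-9) = 45)
√(5626 + o(P)) = √(5626 + 103/45) = √(253273/45) = √1266365/15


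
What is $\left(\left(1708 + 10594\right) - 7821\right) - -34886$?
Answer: $39367$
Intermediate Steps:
$\left(\left(1708 + 10594\right) - 7821\right) - -34886 = \left(12302 - 7821\right) + 34886 = 4481 + 34886 = 39367$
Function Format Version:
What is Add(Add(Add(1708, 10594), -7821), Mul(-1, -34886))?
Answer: 39367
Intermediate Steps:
Add(Add(Add(1708, 10594), -7821), Mul(-1, -34886)) = Add(Add(12302, -7821), 34886) = Add(4481, 34886) = 39367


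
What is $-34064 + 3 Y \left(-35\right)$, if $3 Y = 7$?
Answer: $-34309$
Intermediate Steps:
$Y = \frac{7}{3}$ ($Y = \frac{1}{3} \cdot 7 = \frac{7}{3} \approx 2.3333$)
$-34064 + 3 Y \left(-35\right) = -34064 + 3 \cdot \frac{7}{3} \left(-35\right) = -34064 + 7 \left(-35\right) = -34064 - 245 = -34309$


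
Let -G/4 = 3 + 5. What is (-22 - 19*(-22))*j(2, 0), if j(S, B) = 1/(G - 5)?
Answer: -396/37 ≈ -10.703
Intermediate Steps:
G = -32 (G = -4*(3 + 5) = -4*8 = -32)
j(S, B) = -1/37 (j(S, B) = 1/(-32 - 5) = 1/(-37) = -1/37)
(-22 - 19*(-22))*j(2, 0) = (-22 - 19*(-22))*(-1/37) = (-22 + 418)*(-1/37) = 396*(-1/37) = -396/37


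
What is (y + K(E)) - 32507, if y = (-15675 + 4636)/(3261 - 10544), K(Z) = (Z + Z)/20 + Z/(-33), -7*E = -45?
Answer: -36457063541/1121582 ≈ -32505.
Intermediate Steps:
E = 45/7 (E = -⅐*(-45) = 45/7 ≈ 6.4286)
K(Z) = 23*Z/330 (K(Z) = (2*Z)*(1/20) + Z*(-1/33) = Z/10 - Z/33 = 23*Z/330)
y = 11039/7283 (y = -11039/(-7283) = -11039*(-1/7283) = 11039/7283 ≈ 1.5157)
(y + K(E)) - 32507 = (11039/7283 + (23/330)*(45/7)) - 32507 = (11039/7283 + 69/154) - 32507 = 2202533/1121582 - 32507 = -36457063541/1121582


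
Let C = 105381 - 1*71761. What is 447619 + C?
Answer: 481239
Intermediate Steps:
C = 33620 (C = 105381 - 71761 = 33620)
447619 + C = 447619 + 33620 = 481239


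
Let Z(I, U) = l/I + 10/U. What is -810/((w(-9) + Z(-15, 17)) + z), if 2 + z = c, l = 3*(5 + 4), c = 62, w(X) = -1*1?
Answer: -34425/2456 ≈ -14.017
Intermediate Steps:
w(X) = -1
l = 27 (l = 3*9 = 27)
z = 60 (z = -2 + 62 = 60)
Z(I, U) = 10/U + 27/I (Z(I, U) = 27/I + 10/U = 10/U + 27/I)
-810/((w(-9) + Z(-15, 17)) + z) = -810/((-1 + (10/17 + 27/(-15))) + 60) = -810/((-1 + (10*(1/17) + 27*(-1/15))) + 60) = -810/((-1 + (10/17 - 9/5)) + 60) = -810/((-1 - 103/85) + 60) = -810/(-188/85 + 60) = -810/4912/85 = -810*85/4912 = -34425/2456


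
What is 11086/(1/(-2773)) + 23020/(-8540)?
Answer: -13126612257/427 ≈ -3.0741e+7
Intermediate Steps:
11086/(1/(-2773)) + 23020/(-8540) = 11086/(-1/2773) + 23020*(-1/8540) = 11086*(-2773) - 1151/427 = -30741478 - 1151/427 = -13126612257/427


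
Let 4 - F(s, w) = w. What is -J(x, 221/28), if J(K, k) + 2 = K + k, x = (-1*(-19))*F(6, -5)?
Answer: -4953/28 ≈ -176.89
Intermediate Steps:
F(s, w) = 4 - w
x = 171 (x = (-1*(-19))*(4 - 1*(-5)) = 19*(4 + 5) = 19*9 = 171)
J(K, k) = -2 + K + k (J(K, k) = -2 + (K + k) = -2 + K + k)
-J(x, 221/28) = -(-2 + 171 + 221/28) = -1*4953/28 = -4953/28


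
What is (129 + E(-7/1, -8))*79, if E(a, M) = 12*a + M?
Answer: 2923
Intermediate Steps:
E(a, M) = M + 12*a
(129 + E(-7/1, -8))*79 = (129 + (-8 + 12*(-7/1)))*79 = (129 + (-8 + 12*(-7*1)))*79 = (129 + (-8 + 12*(-7)))*79 = (129 + (-8 - 84))*79 = (129 - 92)*79 = 37*79 = 2923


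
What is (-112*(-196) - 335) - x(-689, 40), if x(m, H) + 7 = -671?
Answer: 22295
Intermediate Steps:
x(m, H) = -678 (x(m, H) = -7 - 671 = -678)
(-112*(-196) - 335) - x(-689, 40) = (-112*(-196) - 335) - 1*(-678) = (21952 - 335) + 678 = 21617 + 678 = 22295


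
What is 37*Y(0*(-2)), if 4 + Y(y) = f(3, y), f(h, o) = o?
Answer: -148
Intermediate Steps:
Y(y) = -4 + y
37*Y(0*(-2)) = 37*(-4 + 0*(-2)) = 37*(-4 + 0) = 37*(-4) = -148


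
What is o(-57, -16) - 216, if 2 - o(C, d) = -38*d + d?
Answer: -806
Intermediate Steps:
o(C, d) = 2 + 37*d (o(C, d) = 2 - (-38*d + d) = 2 - (-37)*d = 2 + 37*d)
o(-57, -16) - 216 = (2 + 37*(-16)) - 216 = (2 - 592) - 216 = -590 - 216 = -806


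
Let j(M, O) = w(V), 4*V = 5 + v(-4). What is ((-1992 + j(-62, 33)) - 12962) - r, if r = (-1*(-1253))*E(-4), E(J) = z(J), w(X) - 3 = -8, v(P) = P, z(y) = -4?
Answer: -9947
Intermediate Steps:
V = ¼ (V = (5 - 4)/4 = (¼)*1 = ¼ ≈ 0.25000)
w(X) = -5 (w(X) = 3 - 8 = -5)
E(J) = -4
j(M, O) = -5
r = -5012 (r = -1*(-1253)*(-4) = 1253*(-4) = -5012)
((-1992 + j(-62, 33)) - 12962) - r = ((-1992 - 5) - 12962) - 1*(-5012) = (-1997 - 12962) + 5012 = -14959 + 5012 = -9947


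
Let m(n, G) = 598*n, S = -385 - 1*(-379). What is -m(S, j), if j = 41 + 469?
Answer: 3588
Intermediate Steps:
S = -6 (S = -385 + 379 = -6)
j = 510
-m(S, j) = -598*(-6) = -1*(-3588) = 3588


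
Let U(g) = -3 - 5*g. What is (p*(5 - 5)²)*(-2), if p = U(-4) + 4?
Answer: 0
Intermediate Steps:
p = 21 (p = (-3 - 5*(-4)) + 4 = (-3 + 20) + 4 = 17 + 4 = 21)
(p*(5 - 5)²)*(-2) = (21*(5 - 5)²)*(-2) = (21*0²)*(-2) = (21*0)*(-2) = 0*(-2) = 0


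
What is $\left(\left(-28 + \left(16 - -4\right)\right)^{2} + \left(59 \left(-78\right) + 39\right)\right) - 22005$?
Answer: $-26504$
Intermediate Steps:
$\left(\left(-28 + \left(16 - -4\right)\right)^{2} + \left(59 \left(-78\right) + 39\right)\right) - 22005 = \left(\left(-28 + \left(16 + 4\right)\right)^{2} + \left(-4602 + 39\right)\right) - 22005 = \left(\left(-28 + 20\right)^{2} - 4563\right) - 22005 = \left(\left(-8\right)^{2} - 4563\right) - 22005 = \left(64 - 4563\right) - 22005 = -4499 - 22005 = -26504$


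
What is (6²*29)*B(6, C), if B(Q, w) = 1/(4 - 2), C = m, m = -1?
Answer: 522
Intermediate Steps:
C = -1
B(Q, w) = ½ (B(Q, w) = 1/2 = ½)
(6²*29)*B(6, C) = (6²*29)*(½) = (36*29)*(½) = 1044*(½) = 522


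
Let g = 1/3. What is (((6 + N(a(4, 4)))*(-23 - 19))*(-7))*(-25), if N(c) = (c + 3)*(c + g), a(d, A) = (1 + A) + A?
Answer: -867300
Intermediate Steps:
a(d, A) = 1 + 2*A
g = ⅓ ≈ 0.33333
N(c) = (3 + c)*(⅓ + c) (N(c) = (c + 3)*(c + ⅓) = (3 + c)*(⅓ + c))
(((6 + N(a(4, 4)))*(-23 - 19))*(-7))*(-25) = (((6 + (1 + (1 + 2*4)² + 10*(1 + 2*4)/3))*(-23 - 19))*(-7))*(-25) = (((6 + (1 + (1 + 8)² + 10*(1 + 8)/3))*(-42))*(-7))*(-25) = (((6 + (1 + 9² + (10/3)*9))*(-42))*(-7))*(-25) = (((6 + (1 + 81 + 30))*(-42))*(-7))*(-25) = (((6 + 112)*(-42))*(-7))*(-25) = ((118*(-42))*(-7))*(-25) = -4956*(-7)*(-25) = 34692*(-25) = -867300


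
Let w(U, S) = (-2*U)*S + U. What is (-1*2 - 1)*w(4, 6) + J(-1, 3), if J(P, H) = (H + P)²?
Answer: 136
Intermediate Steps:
w(U, S) = U - 2*S*U (w(U, S) = -2*S*U + U = U - 2*S*U)
(-1*2 - 1)*w(4, 6) + J(-1, 3) = (-1*2 - 1)*(4*(1 - 2*6)) + (3 - 1)² = (-2 - 1)*(4*(1 - 12)) + 2² = -12*(-11) + 4 = -3*(-44) + 4 = 132 + 4 = 136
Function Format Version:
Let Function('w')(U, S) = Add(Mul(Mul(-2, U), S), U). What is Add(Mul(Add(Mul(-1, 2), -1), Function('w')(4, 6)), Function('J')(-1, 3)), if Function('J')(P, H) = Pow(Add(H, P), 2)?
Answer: 136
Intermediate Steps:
Function('w')(U, S) = Add(U, Mul(-2, S, U)) (Function('w')(U, S) = Add(Mul(-2, S, U), U) = Add(U, Mul(-2, S, U)))
Add(Mul(Add(Mul(-1, 2), -1), Function('w')(4, 6)), Function('J')(-1, 3)) = Add(Mul(Add(Mul(-1, 2), -1), Mul(4, Add(1, Mul(-2, 6)))), Pow(Add(3, -1), 2)) = Add(Mul(Add(-2, -1), Mul(4, Add(1, -12))), Pow(2, 2)) = Add(Mul(-3, Mul(4, -11)), 4) = Add(Mul(-3, -44), 4) = Add(132, 4) = 136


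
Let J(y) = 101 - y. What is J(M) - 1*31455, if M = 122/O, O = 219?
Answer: -6866648/219 ≈ -31355.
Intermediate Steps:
M = 122/219 ≈ 0.55708
J(M) - 1*31455 = (101 - 1*122/219) - 1*31455 = (101 - 122/219) - 31455 = 21997/219 - 31455 = -6866648/219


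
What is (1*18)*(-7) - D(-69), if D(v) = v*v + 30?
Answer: -4917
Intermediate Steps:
D(v) = 30 + v**2 (D(v) = v**2 + 30 = 30 + v**2)
(1*18)*(-7) - D(-69) = (1*18)*(-7) - (30 + (-69)**2) = 18*(-7) - (30 + 4761) = -126 - 1*4791 = -126 - 4791 = -4917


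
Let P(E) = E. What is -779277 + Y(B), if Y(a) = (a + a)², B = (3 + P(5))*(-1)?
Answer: -779021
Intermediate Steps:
B = -8 (B = (3 + 5)*(-1) = 8*(-1) = -8)
Y(a) = 4*a² (Y(a) = (2*a)² = 4*a²)
-779277 + Y(B) = -779277 + 4*(-8)² = -779277 + 4*64 = -779277 + 256 = -779021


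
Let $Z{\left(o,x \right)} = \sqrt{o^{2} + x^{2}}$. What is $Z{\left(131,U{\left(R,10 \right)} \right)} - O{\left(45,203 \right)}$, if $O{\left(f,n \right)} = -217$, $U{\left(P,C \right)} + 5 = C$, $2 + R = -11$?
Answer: $217 + \sqrt{17186} \approx 348.1$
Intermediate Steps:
$R = -13$ ($R = -2 - 11 = -13$)
$U{\left(P,C \right)} = -5 + C$
$Z{\left(131,U{\left(R,10 \right)} \right)} - O{\left(45,203 \right)} = \sqrt{131^{2} + \left(-5 + 10\right)^{2}} - -217 = \sqrt{17161 + 5^{2}} + 217 = \sqrt{17161 + 25} + 217 = \sqrt{17186} + 217 = 217 + \sqrt{17186}$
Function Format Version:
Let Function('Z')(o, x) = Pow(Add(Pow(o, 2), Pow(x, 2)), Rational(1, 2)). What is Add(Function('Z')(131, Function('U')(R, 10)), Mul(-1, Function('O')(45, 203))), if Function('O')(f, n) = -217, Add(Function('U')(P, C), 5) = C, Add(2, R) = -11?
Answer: Add(217, Pow(17186, Rational(1, 2))) ≈ 348.10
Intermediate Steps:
R = -13 (R = Add(-2, -11) = -13)
Function('U')(P, C) = Add(-5, C)
Add(Function('Z')(131, Function('U')(R, 10)), Mul(-1, Function('O')(45, 203))) = Add(Pow(Add(Pow(131, 2), Pow(Add(-5, 10), 2)), Rational(1, 2)), Mul(-1, -217)) = Add(Pow(Add(17161, Pow(5, 2)), Rational(1, 2)), 217) = Add(Pow(Add(17161, 25), Rational(1, 2)), 217) = Add(Pow(17186, Rational(1, 2)), 217) = Add(217, Pow(17186, Rational(1, 2)))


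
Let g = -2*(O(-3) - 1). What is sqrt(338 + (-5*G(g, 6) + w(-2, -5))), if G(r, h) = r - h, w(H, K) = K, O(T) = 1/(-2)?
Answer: 2*sqrt(87) ≈ 18.655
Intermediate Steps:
O(T) = -1/2
g = 3 (g = -2*(-1/2 - 1) = -2*(-3/2) = 3)
sqrt(338 + (-5*G(g, 6) + w(-2, -5))) = sqrt(338 + (-5*(3 - 1*6) - 5)) = sqrt(338 + (-5*(3 - 6) - 5)) = sqrt(338 + (-5*(-3) - 5)) = sqrt(338 + (15 - 5)) = sqrt(338 + 10) = sqrt(348) = 2*sqrt(87)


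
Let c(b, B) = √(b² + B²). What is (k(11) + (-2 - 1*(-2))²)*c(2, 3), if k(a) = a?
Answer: 11*√13 ≈ 39.661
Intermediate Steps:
c(b, B) = √(B² + b²)
(k(11) + (-2 - 1*(-2))²)*c(2, 3) = (11 + (-2 - 1*(-2))²)*√(3² + 2²) = (11 + (-2 + 2)²)*√(9 + 4) = (11 + 0²)*√13 = (11 + 0)*√13 = 11*√13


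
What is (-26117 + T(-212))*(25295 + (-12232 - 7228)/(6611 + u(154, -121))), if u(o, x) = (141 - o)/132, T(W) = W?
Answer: -581103009054265/872639 ≈ -6.6591e+8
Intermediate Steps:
u(o, x) = 47/44 - o/132 (u(o, x) = (141 - o)*(1/132) = 47/44 - o/132)
(-26117 + T(-212))*(25295 + (-12232 - 7228)/(6611 + u(154, -121))) = (-26117 - 212)*(25295 + (-12232 - 7228)/(6611 + (47/44 - 1/132*154))) = -26329*(25295 - 19460/(6611 + (47/44 - 7/6))) = -26329*(25295 - 19460/(6611 - 13/132)) = -26329*(25295 - 19460/872639/132) = -26329*(25295 - 19460*132/872639) = -26329*(25295 - 2568720/872639) = -26329*22070834785/872639 = -581103009054265/872639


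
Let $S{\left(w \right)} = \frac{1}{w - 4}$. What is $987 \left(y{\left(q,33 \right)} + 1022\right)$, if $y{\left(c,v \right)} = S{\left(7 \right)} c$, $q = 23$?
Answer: $1016281$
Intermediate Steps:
$S{\left(w \right)} = \frac{1}{-4 + w}$
$y{\left(c,v \right)} = \frac{c}{3}$ ($y{\left(c,v \right)} = \frac{c}{-4 + 7} = \frac{c}{3}$)
$987 \left(y{\left(q,33 \right)} + 1022\right) = 987 \left(\frac{1}{3} \cdot 23 + 1022\right) = 987 \left(\frac{23}{3} + 1022\right) = 987 \cdot \frac{3089}{3} = 1016281$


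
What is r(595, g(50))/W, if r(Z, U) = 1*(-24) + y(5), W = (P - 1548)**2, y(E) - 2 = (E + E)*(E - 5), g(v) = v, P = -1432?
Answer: -11/4440200 ≈ -2.4774e-6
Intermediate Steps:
y(E) = 2 + 2*E*(-5 + E) (y(E) = 2 + (E + E)*(E - 5) = 2 + (2*E)*(-5 + E) = 2 + 2*E*(-5 + E))
W = 8880400 (W = (-1432 - 1548)**2 = (-2980)**2 = 8880400)
r(Z, U) = -22 (r(Z, U) = 1*(-24) + (2 - 10*5 + 2*5**2) = -24 + (2 - 50 + 2*25) = -24 + (2 - 50 + 50) = -24 + 2 = -22)
r(595, g(50))/W = -22/8880400 = -22*1/8880400 = -11/4440200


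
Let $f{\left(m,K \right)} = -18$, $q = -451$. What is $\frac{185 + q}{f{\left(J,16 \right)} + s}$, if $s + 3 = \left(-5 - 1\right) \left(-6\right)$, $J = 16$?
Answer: $- \frac{266}{15} \approx -17.733$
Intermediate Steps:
$s = 33$ ($s = -3 + \left(-5 - 1\right) \left(-6\right) = -3 - -36 = -3 + 36 = 33$)
$\frac{185 + q}{f{\left(J,16 \right)} + s} = \frac{185 - 451}{-18 + 33} = - \frac{266}{15}$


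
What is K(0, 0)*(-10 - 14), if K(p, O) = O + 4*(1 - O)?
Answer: -96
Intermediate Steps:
K(p, O) = 4 - 3*O (K(p, O) = O + (4 - 4*O) = 4 - 3*O)
K(0, 0)*(-10 - 14) = (4 - 3*0)*(-10 - 14) = (4 + 0)*(-24) = 4*(-24) = -96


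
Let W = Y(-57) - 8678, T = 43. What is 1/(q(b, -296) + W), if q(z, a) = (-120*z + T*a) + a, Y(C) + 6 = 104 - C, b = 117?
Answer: -1/35587 ≈ -2.8100e-5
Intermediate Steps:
Y(C) = 98 - C (Y(C) = -6 + (104 - C) = 98 - C)
W = -8523 (W = (98 - 1*(-57)) - 8678 = (98 + 57) - 8678 = 155 - 8678 = -8523)
q(z, a) = -120*z + 44*a (q(z, a) = (-120*z + 43*a) + a = -120*z + 44*a)
1/(q(b, -296) + W) = 1/((-120*117 + 44*(-296)) - 8523) = 1/((-14040 - 13024) - 8523) = 1/(-27064 - 8523) = 1/(-35587) = -1/35587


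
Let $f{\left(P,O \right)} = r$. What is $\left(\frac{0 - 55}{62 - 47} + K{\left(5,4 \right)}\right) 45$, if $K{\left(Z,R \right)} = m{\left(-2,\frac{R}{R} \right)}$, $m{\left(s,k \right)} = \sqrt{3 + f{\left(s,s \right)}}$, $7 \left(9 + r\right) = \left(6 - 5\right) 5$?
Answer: $-165 + \frac{45 i \sqrt{259}}{7} \approx -165.0 + 103.46 i$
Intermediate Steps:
$r = - \frac{58}{7}$ ($r = -9 + \frac{\left(6 - 5\right) 5}{7} = -9 + \frac{1 \cdot 5}{7} = -9 + \frac{1}{7} \cdot 5 = -9 + \frac{5}{7} = - \frac{58}{7} \approx -8.2857$)
$f{\left(P,O \right)} = - \frac{58}{7}$
$m{\left(s,k \right)} = \frac{i \sqrt{259}}{7}$ ($m{\left(s,k \right)} = \sqrt{3 - \frac{58}{7}} = \sqrt{- \frac{37}{7}} = \frac{i \sqrt{259}}{7}$)
$K{\left(Z,R \right)} = \frac{i \sqrt{259}}{7}$
$\left(\frac{0 - 55}{62 - 47} + K{\left(5,4 \right)}\right) 45 = \left(\frac{0 - 55}{62 - 47} + \frac{i \sqrt{259}}{7}\right) 45 = \left(- \frac{55}{15} + \frac{i \sqrt{259}}{7}\right) 45 = \left(\left(-55\right) \frac{1}{15} + \frac{i \sqrt{259}}{7}\right) 45 = \left(- \frac{11}{3} + \frac{i \sqrt{259}}{7}\right) 45 = -165 + \frac{45 i \sqrt{259}}{7}$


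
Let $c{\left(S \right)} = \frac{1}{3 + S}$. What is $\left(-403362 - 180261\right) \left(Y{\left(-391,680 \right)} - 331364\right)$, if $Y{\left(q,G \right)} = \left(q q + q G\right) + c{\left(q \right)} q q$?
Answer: $\frac{100713326121675}{388} \approx 2.5957 \cdot 10^{11}$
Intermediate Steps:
$Y{\left(q,G \right)} = q^{2} + G q + \frac{q^{2}}{3 + q}$ ($Y{\left(q,G \right)} = \left(q q + q G\right) + \frac{q}{3 + q} q = \left(q^{2} + G q\right) + \frac{q}{3 + q} q = \left(q^{2} + G q\right) + \frac{q^{2}}{3 + q} = q^{2} + G q + \frac{q^{2}}{3 + q}$)
$\left(-403362 - 180261\right) \left(Y{\left(-391,680 \right)} - 331364\right) = \left(-403362 - 180261\right) \left(- \frac{391 \left(-391 + \left(3 - 391\right) \left(680 - 391\right)\right)}{3 - 391} - 331364\right) = - 583623 \left(- \frac{391 \left(-391 - 112132\right)}{-388} - 331364\right) = - 583623 \left(\left(-391\right) \left(- \frac{1}{388}\right) \left(-391 - 112132\right) - 331364\right) = - 583623 \left(\left(-391\right) \left(- \frac{1}{388}\right) \left(-112523\right) - 331364\right) = - 583623 \left(- \frac{43996493}{388} - 331364\right) = \left(-583623\right) \left(- \frac{172565725}{388}\right) = \frac{100713326121675}{388}$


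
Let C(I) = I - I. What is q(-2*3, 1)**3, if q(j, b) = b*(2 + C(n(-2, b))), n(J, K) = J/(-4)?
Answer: 8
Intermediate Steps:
n(J, K) = -J/4 (n(J, K) = J*(-1/4) = -J/4)
C(I) = 0
q(j, b) = 2*b (q(j, b) = b*(2 + 0) = b*2 = 2*b)
q(-2*3, 1)**3 = (2*1)**3 = 2**3 = 8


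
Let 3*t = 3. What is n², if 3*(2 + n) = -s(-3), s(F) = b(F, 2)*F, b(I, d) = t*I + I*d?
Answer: 121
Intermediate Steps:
t = 1 (t = (⅓)*3 = 1)
b(I, d) = I + I*d (b(I, d) = 1*I + I*d = I + I*d)
s(F) = 3*F² (s(F) = (F*(1 + 2))*F = (F*3)*F = (3*F)*F = 3*F²)
n = -11 (n = -2 + (-3*(-3)²)/3 = -2 + (-3*9)/3 = -2 + (-1*27)/3 = -2 + (⅓)*(-27) = -2 - 9 = -11)
n² = (-11)² = 121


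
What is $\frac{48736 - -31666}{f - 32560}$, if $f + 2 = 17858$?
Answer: $- \frac{40201}{7352} \approx -5.468$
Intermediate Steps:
$f = 17856$ ($f = -2 + 17858 = 17856$)
$\frac{48736 - -31666}{f - 32560} = \frac{48736 - -31666}{17856 - 32560} = \frac{48736 + 31666}{-14704} = 80402 \left(- \frac{1}{14704}\right) = - \frac{40201}{7352}$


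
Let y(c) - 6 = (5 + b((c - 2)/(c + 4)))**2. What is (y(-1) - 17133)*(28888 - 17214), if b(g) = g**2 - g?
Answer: -199368572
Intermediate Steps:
y(c) = 6 + (5 + (-1 + (-2 + c)/(4 + c))*(-2 + c)/(4 + c))**2 (y(c) = 6 + (5 + ((c - 2)/(c + 4))*(-1 + (c - 2)/(c + 4)))**2 = 6 + (5 + ((-2 + c)/(4 + c))*(-1 + (-2 + c)/(4 + c)))**2 = 6 + (5 + (-1 + (-2 + c)/(4 + c))*(-2 + c)/(4 + c))**2)
(y(-1) - 17133)*(28888 - 17214) = ((6 + (12 - 6*(-1) + 5*(4 - 1)**2)**2/(4 - 1)**4) - 17133)*(28888 - 17214) = ((6 + (12 + 6 + 5*3**2)**2/3**4) - 17133)*11674 = ((6 + (12 + 6 + 5*9)**2/81) - 17133)*11674 = ((6 + (12 + 6 + 45)**2/81) - 17133)*11674 = ((6 + (1/81)*63**2) - 17133)*11674 = ((6 + (1/81)*3969) - 17133)*11674 = ((6 + 49) - 17133)*11674 = (55 - 17133)*11674 = -17078*11674 = -199368572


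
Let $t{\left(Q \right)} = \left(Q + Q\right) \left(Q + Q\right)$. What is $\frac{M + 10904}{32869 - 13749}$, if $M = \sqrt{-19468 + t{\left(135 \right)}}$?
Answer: $\frac{1363}{2390} + \frac{\sqrt{13358}}{9560} \approx 0.58238$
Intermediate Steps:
$t{\left(Q \right)} = 4 Q^{2}$ ($t{\left(Q \right)} = 2 Q 2 Q = 4 Q^{2}$)
$M = 2 \sqrt{13358}$ ($M = \sqrt{-19468 + 4 \cdot 135^{2}} = \sqrt{-19468 + 4 \cdot 18225} = \sqrt{-19468 + 72900} = \sqrt{53432} = 2 \sqrt{13358} \approx 231.15$)
$\frac{M + 10904}{32869 - 13749} = \frac{2 \sqrt{13358} + 10904}{32869 - 13749} = \frac{10904 + 2 \sqrt{13358}}{19120} = \left(10904 + 2 \sqrt{13358}\right) \frac{1}{19120} = \frac{1363}{2390} + \frac{\sqrt{13358}}{9560}$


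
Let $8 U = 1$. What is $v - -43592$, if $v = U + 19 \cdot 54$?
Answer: $\frac{356945}{8} \approx 44618.0$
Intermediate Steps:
$U = \frac{1}{8}$ ($U = \frac{1}{8} \cdot 1 = \frac{1}{8} \approx 0.125$)
$v = \frac{8209}{8}$ ($v = \frac{1}{8} + 19 \cdot 54 = \frac{1}{8} + 1026 = \frac{8209}{8} \approx 1026.1$)
$v - -43592 = \frac{8209}{8} - -43592 = \frac{8209}{8} + 43592 = \frac{356945}{8}$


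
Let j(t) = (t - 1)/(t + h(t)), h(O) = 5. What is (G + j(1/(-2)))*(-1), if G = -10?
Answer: 31/3 ≈ 10.333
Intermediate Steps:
j(t) = (-1 + t)/(5 + t) (j(t) = (t - 1)/(t + 5) = (-1 + t)/(5 + t))
(G + j(1/(-2)))*(-1) = (-10 + (-1 + 1/(-2))/(5 + 1/(-2)))*(-1) = (-10 + (-1 - ½)/(5 - ½))*(-1) = (-10 - 3/2/(9/2))*(-1) = (-10 + (2/9)*(-3/2))*(-1) = (-10 - ⅓)*(-1) = -31/3*(-1) = 31/3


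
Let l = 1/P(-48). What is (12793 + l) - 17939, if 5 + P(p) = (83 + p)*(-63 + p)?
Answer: -20017941/3890 ≈ -5146.0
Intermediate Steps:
P(p) = -5 + (-63 + p)*(83 + p) (P(p) = -5 + (83 + p)*(-63 + p) = -5 + (-63 + p)*(83 + p))
l = -1/3890 (l = 1/(-5234 + (-48)² + 20*(-48)) = 1/(-5234 + 2304 - 960) = 1/(-3890) = -1/3890 ≈ -0.00025707)
(12793 + l) - 17939 = (12793 - 1/3890) - 17939 = 49764769/3890 - 17939 = -20017941/3890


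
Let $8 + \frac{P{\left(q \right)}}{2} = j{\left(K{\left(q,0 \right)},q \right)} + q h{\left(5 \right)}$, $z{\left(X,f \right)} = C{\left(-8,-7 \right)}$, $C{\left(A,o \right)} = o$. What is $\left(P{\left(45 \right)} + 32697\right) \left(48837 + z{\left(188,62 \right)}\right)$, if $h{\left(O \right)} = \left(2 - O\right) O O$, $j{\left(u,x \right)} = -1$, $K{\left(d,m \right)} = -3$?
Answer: $1266113070$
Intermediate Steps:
$h{\left(O \right)} = O^{2} \left(2 - O\right)$ ($h{\left(O \right)} = O \left(2 - O\right) O = O^{2} \left(2 - O\right)$)
$z{\left(X,f \right)} = -7$
$P{\left(q \right)} = -18 - 150 q$ ($P{\left(q \right)} = -16 + 2 \left(-1 + q 5^{2} \left(2 - 5\right)\right) = -16 + 2 \left(-1 + q 25 \left(2 - 5\right)\right) = -16 + 2 \left(-1 + q 25 \left(-3\right)\right) = -16 + 2 \left(-1 + q \left(-75\right)\right) = -16 + 2 \left(-1 - 75 q\right) = -16 - \left(2 + 150 q\right) = -18 - 150 q$)
$\left(P{\left(45 \right)} + 32697\right) \left(48837 + z{\left(188,62 \right)}\right) = \left(\left(-18 - 6750\right) + 32697\right) \left(48837 - 7\right) = \left(\left(-18 - 6750\right) + 32697\right) 48830 = \left(-6768 + 32697\right) 48830 = 25929 \cdot 48830 = 1266113070$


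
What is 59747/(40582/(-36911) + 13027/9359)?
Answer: 421216409747/2061891 ≈ 2.0429e+5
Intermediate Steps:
59747/(40582/(-36911) + 13027/9359) = 59747/(40582*(-1/36911) + 13027*(1/9359)) = 59747/(-40582/36911 + 1861/1337) = 59747/(2061891/7050001) = 59747*(7050001/2061891) = 421216409747/2061891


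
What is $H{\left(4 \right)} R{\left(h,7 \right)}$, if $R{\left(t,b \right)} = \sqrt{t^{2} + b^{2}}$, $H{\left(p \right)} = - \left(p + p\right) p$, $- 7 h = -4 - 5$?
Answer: $- \frac{32 \sqrt{2482}}{7} \approx -227.75$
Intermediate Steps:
$h = \frac{9}{7}$ ($h = - \frac{-4 - 5}{7} = \left(- \frac{1}{7}\right) \left(-9\right) = \frac{9}{7} \approx 1.2857$)
$H{\left(p \right)} = - 2 p^{2}$ ($H{\left(p \right)} = - 2 p p = - 2 p^{2}$)
$R{\left(t,b \right)} = \sqrt{b^{2} + t^{2}}$
$H{\left(4 \right)} R{\left(h,7 \right)} = - 2 \cdot 4^{2} \sqrt{7^{2} + \left(\frac{9}{7}\right)^{2}} = \left(-2\right) 16 \sqrt{49 + \frac{81}{49}} = - 32 \sqrt{\frac{2482}{49}} = - 32 \frac{\sqrt{2482}}{7} = - \frac{32 \sqrt{2482}}{7}$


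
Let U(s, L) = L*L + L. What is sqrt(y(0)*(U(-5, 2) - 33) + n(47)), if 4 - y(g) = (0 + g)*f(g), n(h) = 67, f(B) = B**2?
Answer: I*sqrt(41) ≈ 6.4031*I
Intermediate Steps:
U(s, L) = L + L**2 (U(s, L) = L**2 + L = L + L**2)
y(g) = 4 - g**3 (y(g) = 4 - (0 + g)*g**2 = 4 - g*g**2 = 4 - g**3)
sqrt(y(0)*(U(-5, 2) - 33) + n(47)) = sqrt((4 - 1*0**3)*(2*(1 + 2) - 33) + 67) = sqrt((4 - 1*0)*(2*3 - 33) + 67) = sqrt((4 + 0)*(6 - 33) + 67) = sqrt(4*(-27) + 67) = sqrt(-108 + 67) = sqrt(-41) = I*sqrt(41)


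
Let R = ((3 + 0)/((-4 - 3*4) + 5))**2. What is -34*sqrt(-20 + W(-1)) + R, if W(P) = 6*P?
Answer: 9/121 - 34*I*sqrt(26) ≈ 0.07438 - 173.37*I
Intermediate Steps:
R = 9/121 (R = (3/((-4 - 12) + 5))**2 = (3/(-16 + 5))**2 = (3/(-11))**2 = (3*(-1/11))**2 = (-3/11)**2 = 9/121 ≈ 0.074380)
-34*sqrt(-20 + W(-1)) + R = -34*sqrt(-20 + 6*(-1)) + 9/121 = -34*sqrt(-20 - 6) + 9/121 = -34*I*sqrt(26) + 9/121 = 9/121 - 34*I*sqrt(26)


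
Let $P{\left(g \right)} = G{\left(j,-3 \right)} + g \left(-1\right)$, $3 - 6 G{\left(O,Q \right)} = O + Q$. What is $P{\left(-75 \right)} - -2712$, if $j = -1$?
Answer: $\frac{16729}{6} \approx 2788.2$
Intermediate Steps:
$G{\left(O,Q \right)} = \frac{1}{2} - \frac{O}{6} - \frac{Q}{6}$ ($G{\left(O,Q \right)} = \frac{1}{2} - \frac{O + Q}{6} = \frac{1}{2} - \left(\frac{O}{6} + \frac{Q}{6}\right) = \frac{1}{2} - \frac{O}{6} - \frac{Q}{6}$)
$P{\left(g \right)} = \frac{7}{6} - g$ ($P{\left(g \right)} = \left(\frac{1}{2} - - \frac{1}{6} - - \frac{1}{2}\right) + g \left(-1\right) = \left(\frac{1}{2} + \frac{1}{6} + \frac{1}{2}\right) - g = \frac{7}{6} - g$)
$P{\left(-75 \right)} - -2712 = \left(\frac{7}{6} - -75\right) - -2712 = \left(\frac{7}{6} + 75\right) + \left(-42 + 2754\right) = \frac{457}{6} + 2712 = \frac{16729}{6}$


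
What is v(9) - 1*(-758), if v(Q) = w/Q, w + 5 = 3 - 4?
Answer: 2272/3 ≈ 757.33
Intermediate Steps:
w = -6 (w = -5 + (3 - 4) = -5 - 1 = -6)
v(Q) = -6/Q
v(9) - 1*(-758) = -6/9 - 1*(-758) = -6*1/9 + 758 = -2/3 + 758 = 2272/3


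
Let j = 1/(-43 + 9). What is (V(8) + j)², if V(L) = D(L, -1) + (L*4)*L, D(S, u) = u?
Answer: 75151561/1156 ≈ 65010.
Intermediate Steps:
V(L) = -1 + 4*L² (V(L) = -1 + (L*4)*L = -1 + (4*L)*L = -1 + 4*L²)
j = -1/34 (j = 1/(-34) = -1/34 ≈ -0.029412)
(V(8) + j)² = ((-1 + 4*8²) - 1/34)² = ((-1 + 4*64) - 1/34)² = ((-1 + 256) - 1/34)² = (255 - 1/34)² = (8669/34)² = 75151561/1156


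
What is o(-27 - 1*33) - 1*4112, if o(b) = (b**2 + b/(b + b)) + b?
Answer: -1143/2 ≈ -571.50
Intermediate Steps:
o(b) = 1/2 + b + b**2 (o(b) = (b**2 + b/((2*b))) + b = (b**2 + (1/(2*b))*b) + b = (b**2 + 1/2) + b = (1/2 + b**2) + b = 1/2 + b + b**2)
o(-27 - 1*33) - 1*4112 = (1/2 + (-27 - 1*33) + (-27 - 1*33)**2) - 1*4112 = (1/2 + (-27 - 33) + (-27 - 33)**2) - 4112 = (1/2 - 60 + (-60)**2) - 4112 = (1/2 - 60 + 3600) - 4112 = 7081/2 - 4112 = -1143/2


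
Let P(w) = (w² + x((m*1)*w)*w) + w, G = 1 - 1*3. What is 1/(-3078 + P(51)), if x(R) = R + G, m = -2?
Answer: -1/5730 ≈ -0.00017452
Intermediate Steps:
G = -2 (G = 1 - 3 = -2)
x(R) = -2 + R (x(R) = R - 2 = -2 + R)
P(w) = w + w² + w*(-2 - 2*w) (P(w) = (w² + (-2 + (-2*1)*w)*w) + w = (w² + (-2 - 2*w)*w) + w = (w² + w*(-2 - 2*w)) + w = w + w² + w*(-2 - 2*w))
1/(-3078 + P(51)) = 1/(-3078 + 51*(-1 - 1*51)) = 1/(-3078 + 51*(-1 - 51)) = 1/(-3078 + 51*(-52)) = 1/(-3078 - 2652) = 1/(-5730) = -1/5730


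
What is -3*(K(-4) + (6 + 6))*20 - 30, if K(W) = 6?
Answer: -1110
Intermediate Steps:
-3*(K(-4) + (6 + 6))*20 - 30 = -3*(6 + (6 + 6))*20 - 30 = -3*(6 + 12)*20 - 30 = -3*18*20 - 30 = -54*20 - 30 = -1080 - 30 = -1110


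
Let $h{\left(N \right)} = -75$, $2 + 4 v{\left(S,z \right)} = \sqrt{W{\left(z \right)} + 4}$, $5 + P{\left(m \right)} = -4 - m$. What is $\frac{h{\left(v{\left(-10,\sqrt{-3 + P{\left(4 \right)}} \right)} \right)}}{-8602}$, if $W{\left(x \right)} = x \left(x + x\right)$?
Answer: $\frac{75}{8602} \approx 0.0087189$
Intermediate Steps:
$P{\left(m \right)} = -9 - m$ ($P{\left(m \right)} = -5 - \left(4 + m\right) = -9 - m$)
$W{\left(x \right)} = 2 x^{2}$ ($W{\left(x \right)} = x 2 x = 2 x^{2}$)
$v{\left(S,z \right)} = - \frac{1}{2} + \frac{\sqrt{4 + 2 z^{2}}}{4}$ ($v{\left(S,z \right)} = - \frac{1}{2} + \frac{\sqrt{2 z^{2} + 4}}{4} = - \frac{1}{2} + \frac{\sqrt{4 + 2 z^{2}}}{4}$)
$\frac{h{\left(v{\left(-10,\sqrt{-3 + P{\left(4 \right)}} \right)} \right)}}{-8602} = - \frac{75}{-8602} = \left(-75\right) \left(- \frac{1}{8602}\right) = \frac{75}{8602}$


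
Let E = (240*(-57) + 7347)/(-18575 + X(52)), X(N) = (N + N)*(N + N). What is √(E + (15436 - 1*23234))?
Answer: I*√469406689891/7759 ≈ 88.302*I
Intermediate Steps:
X(N) = 4*N² (X(N) = (2*N)*(2*N) = 4*N²)
E = 6333/7759 (E = (240*(-57) + 7347)/(-18575 + 4*52²) = (-13680 + 7347)/(-18575 + 4*2704) = -6333/(-18575 + 10816) = -6333/(-7759) = -6333*(-1/7759) = 6333/7759 ≈ 0.81621)
√(E + (15436 - 1*23234)) = √(6333/7759 + (15436 - 1*23234)) = √(6333/7759 + (15436 - 23234)) = √(6333/7759 - 7798) = √(-60498349/7759) = I*√469406689891/7759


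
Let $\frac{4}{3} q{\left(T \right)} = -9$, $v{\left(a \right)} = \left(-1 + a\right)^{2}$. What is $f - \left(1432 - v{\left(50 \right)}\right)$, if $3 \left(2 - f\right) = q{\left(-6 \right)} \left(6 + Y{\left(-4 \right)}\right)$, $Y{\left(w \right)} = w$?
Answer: $\frac{1951}{2} \approx 975.5$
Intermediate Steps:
$q{\left(T \right)} = - \frac{27}{4}$ ($q{\left(T \right)} = \frac{3}{4} \left(-9\right) = - \frac{27}{4}$)
$f = \frac{13}{2}$ ($f = 2 - \frac{\left(- \frac{27}{4}\right) \left(6 - 4\right)}{3} = 2 - \frac{\left(- \frac{27}{4}\right) 2}{3} = 2 - - \frac{9}{2} = 2 + \frac{9}{2} = \frac{13}{2} \approx 6.5$)
$f - \left(1432 - v{\left(50 \right)}\right) = \frac{13}{2} - \left(1432 - \left(-1 + 50\right)^{2}\right) = \frac{13}{2} - \left(1432 - 49^{2}\right) = \frac{13}{2} - \left(1432 - 2401\right) = \frac{13}{2} - -969 = \frac{13}{2} + 969 = \frac{1951}{2}$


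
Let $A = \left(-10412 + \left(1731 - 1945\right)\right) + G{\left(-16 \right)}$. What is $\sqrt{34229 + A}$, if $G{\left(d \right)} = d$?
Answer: $\sqrt{23587} \approx 153.58$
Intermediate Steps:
$A = -10642$ ($A = \left(-10412 + \left(1731 - 1945\right)\right) - 16 = \left(-10412 - 214\right) - 16 = -10626 - 16 = -10642$)
$\sqrt{34229 + A} = \sqrt{34229 - 10642} = \sqrt{23587}$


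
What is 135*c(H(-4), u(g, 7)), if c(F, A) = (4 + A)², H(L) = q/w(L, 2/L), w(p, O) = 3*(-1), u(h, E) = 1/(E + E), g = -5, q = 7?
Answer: 438615/196 ≈ 2237.8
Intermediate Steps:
u(h, E) = 1/(2*E)
w(p, O) = -3
H(L) = -7/3 (H(L) = 7/(-3) = 7*(-⅓) = -7/3)
135*c(H(-4), u(g, 7)) = 135*(4 + (½)/7)² = 135*(4 + (½)*(⅐))² = 135*(4 + 1/14)² = 135*(57/14)² = 135*(3249/196) = 438615/196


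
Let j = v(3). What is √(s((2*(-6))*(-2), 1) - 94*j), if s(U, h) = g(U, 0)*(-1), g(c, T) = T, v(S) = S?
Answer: I*√282 ≈ 16.793*I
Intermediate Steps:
j = 3
s(U, h) = 0 (s(U, h) = 0*(-1) = 0)
√(s((2*(-6))*(-2), 1) - 94*j) = √(0 - 94*3) = √(0 - 282) = √(-282) = I*√282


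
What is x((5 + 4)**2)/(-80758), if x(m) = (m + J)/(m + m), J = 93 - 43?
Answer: -131/13082796 ≈ -1.0013e-5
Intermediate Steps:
J = 50
x(m) = (50 + m)/(2*m) (x(m) = (m + 50)/(m + m) = (50 + m)/((2*m)) = (50 + m)*(1/(2*m)) = (50 + m)/(2*m))
x((5 + 4)**2)/(-80758) = ((50 + (5 + 4)**2)/(2*((5 + 4)**2)))/(-80758) = ((50 + 9**2)/(2*(9**2)))*(-1/80758) = ((1/2)*(50 + 81)/81)*(-1/80758) = ((1/2)*(1/81)*131)*(-1/80758) = (131/162)*(-1/80758) = -131/13082796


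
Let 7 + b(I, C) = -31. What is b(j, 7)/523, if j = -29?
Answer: -38/523 ≈ -0.072658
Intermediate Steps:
b(I, C) = -38 (b(I, C) = -7 - 31 = -38)
b(j, 7)/523 = -38/523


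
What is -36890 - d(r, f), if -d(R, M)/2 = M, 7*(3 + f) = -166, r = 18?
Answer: -258604/7 ≈ -36943.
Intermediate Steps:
f = -187/7 (f = -3 + (⅐)*(-166) = -3 - 166/7 = -187/7 ≈ -26.714)
d(R, M) = -2*M
-36890 - d(r, f) = -36890 - (-2)*(-187)/7 = -36890 - 1*374/7 = -36890 - 374/7 = -258604/7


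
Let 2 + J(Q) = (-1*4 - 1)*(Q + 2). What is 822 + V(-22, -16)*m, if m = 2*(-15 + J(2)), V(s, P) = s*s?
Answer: -34994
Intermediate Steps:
V(s, P) = s**2
J(Q) = -12 - 5*Q (J(Q) = -2 + (-1*4 - 1)*(Q + 2) = -2 + (-4 - 1)*(2 + Q) = -2 - 5*(2 + Q) = -2 + (-10 - 5*Q) = -12 - 5*Q)
m = -74 (m = 2*(-15 + (-12 - 5*2)) = 2*(-15 + (-12 - 10)) = 2*(-15 - 22) = 2*(-37) = -74)
822 + V(-22, -16)*m = 822 + (-22)**2*(-74) = 822 + 484*(-74) = 822 - 35816 = -34994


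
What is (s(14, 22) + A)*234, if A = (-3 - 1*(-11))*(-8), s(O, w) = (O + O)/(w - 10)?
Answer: -14430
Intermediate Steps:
s(O, w) = 2*O/(-10 + w) (s(O, w) = (2*O)/(-10 + w) = 2*O/(-10 + w))
A = -64 (A = (-3 + 11)*(-8) = 8*(-8) = -64)
(s(14, 22) + A)*234 = (2*14/(-10 + 22) - 64)*234 = (2*14/12 - 64)*234 = (2*14*(1/12) - 64)*234 = (7/3 - 64)*234 = -185/3*234 = -14430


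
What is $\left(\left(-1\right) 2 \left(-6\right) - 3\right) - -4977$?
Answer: $4986$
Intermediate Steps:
$\left(\left(-1\right) 2 \left(-6\right) - 3\right) - -4977 = \left(\left(-2\right) \left(-6\right) - 3\right) + 4977 = \left(12 - 3\right) + 4977 = 9 + 4977 = 4986$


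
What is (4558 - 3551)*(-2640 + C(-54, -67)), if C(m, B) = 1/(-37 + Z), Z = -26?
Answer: -167485247/63 ≈ -2.6585e+6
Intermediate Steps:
C(m, B) = -1/63 (C(m, B) = 1/(-37 - 26) = 1/(-63) = -1/63)
(4558 - 3551)*(-2640 + C(-54, -67)) = (4558 - 3551)*(-2640 - 1/63) = 1007*(-166321/63) = -167485247/63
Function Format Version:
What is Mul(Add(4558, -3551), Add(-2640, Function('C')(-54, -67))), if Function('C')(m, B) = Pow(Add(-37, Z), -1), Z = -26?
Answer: Rational(-167485247, 63) ≈ -2.6585e+6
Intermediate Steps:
Function('C')(m, B) = Rational(-1, 63) (Function('C')(m, B) = Pow(Add(-37, -26), -1) = Pow(-63, -1) = Rational(-1, 63))
Mul(Add(4558, -3551), Add(-2640, Function('C')(-54, -67))) = Mul(Add(4558, -3551), Add(-2640, Rational(-1, 63))) = Mul(1007, Rational(-166321, 63)) = Rational(-167485247, 63)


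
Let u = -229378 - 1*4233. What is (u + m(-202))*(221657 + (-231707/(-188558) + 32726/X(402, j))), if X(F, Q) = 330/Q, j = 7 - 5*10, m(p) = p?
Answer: -1581411814275353099/31112070 ≈ -5.0830e+10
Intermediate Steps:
j = -43 (j = 7 - 50 = -43)
u = -233611 (u = -229378 - 4233 = -233611)
(u + m(-202))*(221657 + (-231707/(-188558) + 32726/X(402, j))) = (-233611 - 202)*(221657 + (-231707/(-188558) + 32726/((330/(-43))))) = -233813*(221657 + (-231707*(-1/188558) + 32726/((330*(-1/43))))) = -233813*(221657 + (231707/188558 + 32726/(-330/43))) = -233813*(221657 + (231707/188558 + 32726*(-43/330))) = -233813*(221657 + (231707/188558 - 703609/165)) = -233813*(221657 - 132632874167/31112070) = -233813*6763575225823/31112070 = -1581411814275353099/31112070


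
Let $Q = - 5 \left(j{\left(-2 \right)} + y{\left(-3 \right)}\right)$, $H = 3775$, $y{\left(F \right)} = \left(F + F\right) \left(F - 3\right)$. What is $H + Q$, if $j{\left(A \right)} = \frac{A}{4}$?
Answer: $\frac{7195}{2} \approx 3597.5$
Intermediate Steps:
$y{\left(F \right)} = 2 F \left(-3 + F\right)$
$j{\left(A \right)} = \frac{A}{4}$ ($j{\left(A \right)} = A \frac{1}{4} = \frac{A}{4}$)
$Q = - \frac{355}{2}$ ($Q = - 5 \left(\frac{1}{4} \left(-2\right) + 2 \left(-3\right) \left(-3 - 3\right)\right) = - 5 \left(- \frac{1}{2} + 2 \left(-3\right) \left(-6\right)\right) = - 5 \left(- \frac{1}{2} + 36\right) = \left(-5\right) \frac{71}{2} = - \frac{355}{2} \approx -177.5$)
$H + Q = 3775 - \frac{355}{2} = \frac{7195}{2}$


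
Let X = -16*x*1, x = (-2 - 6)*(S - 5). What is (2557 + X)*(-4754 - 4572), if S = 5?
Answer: -23846582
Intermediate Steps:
x = 0 (x = (-2 - 6)*(5 - 5) = -8*0 = 0)
X = 0 (X = -16*0*1 = 0*1 = 0)
(2557 + X)*(-4754 - 4572) = (2557 + 0)*(-4754 - 4572) = 2557*(-9326) = -23846582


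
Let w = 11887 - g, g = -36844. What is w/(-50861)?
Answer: -48731/50861 ≈ -0.95812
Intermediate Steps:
w = 48731 (w = 11887 - 1*(-36844) = 11887 + 36844 = 48731)
w/(-50861) = 48731/(-50861) = 48731*(-1/50861) = -48731/50861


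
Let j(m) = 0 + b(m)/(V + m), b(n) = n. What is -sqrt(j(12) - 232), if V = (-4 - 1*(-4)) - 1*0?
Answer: -I*sqrt(231) ≈ -15.199*I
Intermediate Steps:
V = 0 (V = (-4 + 4) + 0 = 0 + 0 = 0)
j(m) = 1 (j(m) = 0 + m/(0 + m) = 0 + m/m = 0 + 1 = 1)
-sqrt(j(12) - 232) = -sqrt(1 - 232) = -sqrt(-231) = -I*sqrt(231)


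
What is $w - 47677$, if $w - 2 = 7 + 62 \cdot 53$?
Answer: $-44382$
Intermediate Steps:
$w = 3295$ ($w = 2 + \left(7 + 62 \cdot 53\right) = 2 + \left(7 + 3286\right) = 2 + 3293 = 3295$)
$w - 47677 = 3295 - 47677 = -44382$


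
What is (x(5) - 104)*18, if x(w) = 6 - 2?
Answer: -1800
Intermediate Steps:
x(w) = 4
(x(5) - 104)*18 = (4 - 104)*18 = -100*18 = -1800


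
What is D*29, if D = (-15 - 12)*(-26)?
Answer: 20358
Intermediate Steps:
D = 702 (D = -27*(-26) = 702)
D*29 = 702*29 = 20358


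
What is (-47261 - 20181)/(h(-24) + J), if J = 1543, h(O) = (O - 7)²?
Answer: -33721/1252 ≈ -26.934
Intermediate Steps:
h(O) = (-7 + O)²
(-47261 - 20181)/(h(-24) + J) = (-47261 - 20181)/((-7 - 24)² + 1543) = -67442/((-31)² + 1543) = -67442/(961 + 1543) = -67442/2504 = -67442*1/2504 = -33721/1252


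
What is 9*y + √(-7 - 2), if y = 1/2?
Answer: 9/2 + 3*I ≈ 4.5 + 3.0*I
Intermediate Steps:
y = ½ ≈ 0.50000
9*y + √(-7 - 2) = 9*(½) + √(-7 - 2) = 9/2 + √(-9) = 9/2 + 3*I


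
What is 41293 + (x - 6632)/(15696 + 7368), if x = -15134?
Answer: 476179993/11532 ≈ 41292.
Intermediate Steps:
41293 + (x - 6632)/(15696 + 7368) = 41293 + (-15134 - 6632)/(15696 + 7368) = 41293 - 21766/23064 = 41293 - 21766*1/23064 = 41293 - 10883/11532 = 476179993/11532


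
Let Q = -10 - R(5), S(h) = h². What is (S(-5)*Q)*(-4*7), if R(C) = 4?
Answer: 9800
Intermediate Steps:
Q = -14 (Q = -10 - 1*4 = -10 - 4 = -14)
(S(-5)*Q)*(-4*7) = ((-5)²*(-14))*(-4*7) = (25*(-14))*(-28) = -350*(-28) = 9800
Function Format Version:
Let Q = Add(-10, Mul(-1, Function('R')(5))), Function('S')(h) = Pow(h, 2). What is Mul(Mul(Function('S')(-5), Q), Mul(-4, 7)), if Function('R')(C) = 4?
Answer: 9800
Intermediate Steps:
Q = -14 (Q = Add(-10, Mul(-1, 4)) = Add(-10, -4) = -14)
Mul(Mul(Function('S')(-5), Q), Mul(-4, 7)) = Mul(Mul(Pow(-5, 2), -14), Mul(-4, 7)) = Mul(Mul(25, -14), -28) = Mul(-350, -28) = 9800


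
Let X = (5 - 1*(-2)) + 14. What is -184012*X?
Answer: -3864252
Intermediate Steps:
X = 21 (X = (5 + 2) + 14 = 7 + 14 = 21)
-184012*X = -184012*21 = -3864252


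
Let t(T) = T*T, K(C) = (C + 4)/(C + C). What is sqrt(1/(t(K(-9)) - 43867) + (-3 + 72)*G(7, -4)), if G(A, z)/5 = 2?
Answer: sqrt(139384165183491318)/14212883 ≈ 26.268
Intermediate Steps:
G(A, z) = 10 (G(A, z) = 5*2 = 10)
K(C) = (4 + C)/(2*C) (K(C) = (4 + C)/((2*C)) = (4 + C)*(1/(2*C)) = (4 + C)/(2*C))
t(T) = T**2
sqrt(1/(t(K(-9)) - 43867) + (-3 + 72)*G(7, -4)) = sqrt(1/(((1/2)*(4 - 9)/(-9))**2 - 43867) + (-3 + 72)*10) = sqrt(1/(((1/2)*(-1/9)*(-5))**2 - 43867) + 69*10) = sqrt(1/((5/18)**2 - 43867) + 690) = sqrt(1/(25/324 - 43867) + 690) = sqrt(1/(-14212883/324) + 690) = sqrt(-324/14212883 + 690) = sqrt(9806888946/14212883) = sqrt(139384165183491318)/14212883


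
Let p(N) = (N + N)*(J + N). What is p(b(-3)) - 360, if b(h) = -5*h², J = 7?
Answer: 3060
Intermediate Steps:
p(N) = 2*N*(7 + N) (p(N) = (N + N)*(7 + N) = (2*N)*(7 + N) = 2*N*(7 + N))
p(b(-3)) - 360 = 2*(-5*(-3)²)*(7 - 5*(-3)²) - 360 = 2*(-5*9)*(7 - 5*9) - 360 = 2*(-45)*(7 - 45) - 360 = 2*(-45)*(-38) - 360 = 3420 - 360 = 3060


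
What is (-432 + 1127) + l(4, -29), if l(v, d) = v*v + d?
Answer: 682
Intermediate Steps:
l(v, d) = d + v**2 (l(v, d) = v**2 + d = d + v**2)
(-432 + 1127) + l(4, -29) = (-432 + 1127) + (-29 + 4**2) = 695 + (-29 + 16) = 695 - 13 = 682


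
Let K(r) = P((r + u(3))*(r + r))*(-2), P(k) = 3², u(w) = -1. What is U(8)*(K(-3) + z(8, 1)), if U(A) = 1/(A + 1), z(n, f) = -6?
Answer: -8/3 ≈ -2.6667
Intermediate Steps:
P(k) = 9
K(r) = -18 (K(r) = 9*(-2) = -18)
U(A) = 1/(1 + A)
U(8)*(K(-3) + z(8, 1)) = (-18 - 6)/(1 + 8) = -24/9 = (⅑)*(-24) = -8/3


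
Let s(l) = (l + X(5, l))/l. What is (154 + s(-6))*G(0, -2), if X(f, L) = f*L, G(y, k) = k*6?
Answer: -1920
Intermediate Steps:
G(y, k) = 6*k
X(f, L) = L*f
s(l) = 6 (s(l) = (l + l*5)/l = (l + 5*l)/l = (6*l)/l = 6)
(154 + s(-6))*G(0, -2) = (154 + 6)*(6*(-2)) = 160*(-12) = -1920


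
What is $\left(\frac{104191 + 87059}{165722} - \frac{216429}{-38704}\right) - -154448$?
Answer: $\frac{12081571320241}{78220784} \approx 1.5445 \cdot 10^{5}$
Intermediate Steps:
$\left(\frac{104191 + 87059}{165722} - \frac{216429}{-38704}\right) - -154448 = \left(191250 \cdot \frac{1}{165722} - - \frac{216429}{38704}\right) + 154448 = \left(\frac{95625}{82861} + \frac{216429}{38704}\right) + 154448 = \frac{527673009}{78220784} + 154448 = \frac{12081571320241}{78220784}$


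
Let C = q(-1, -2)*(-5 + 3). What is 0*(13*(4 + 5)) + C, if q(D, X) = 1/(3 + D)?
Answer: -1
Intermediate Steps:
C = -1 (C = (-5 + 3)/(3 - 1) = -2/2 = (1/2)*(-2) = -1)
0*(13*(4 + 5)) + C = 0*(13*(4 + 5)) - 1 = 0*(13*9) - 1 = 0*117 - 1 = 0 - 1 = -1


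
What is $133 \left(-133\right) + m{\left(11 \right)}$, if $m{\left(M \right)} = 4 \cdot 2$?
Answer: $-17681$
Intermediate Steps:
$m{\left(M \right)} = 8$
$133 \left(-133\right) + m{\left(11 \right)} = 133 \left(-133\right) + 8 = -17689 + 8 = -17681$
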